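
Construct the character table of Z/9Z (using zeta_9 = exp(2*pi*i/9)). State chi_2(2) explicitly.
Character table of Z/9Z (irreps indexed chi_0,...,chi_8 with chi_k(m) = zeta_9^(k*m), zeta_9 = exp(2*pi*i/9)):
  irrep \ class  {0} (size 1)  {1} (size 1)    {2} (size 1)    {3} (size 1)    {4} (size 1)    {5} (size 1)    {6} (size 1)    {7} (size 1)    {8} (size 1)  
  chi_0          1             1               1               1               1               1               1               1               1             
  chi_1          1             exp(2*I*pi/9)   exp(4*I*pi/9)   exp(2*I*pi/3)   exp(8*I*pi/9)   exp(-8*I*pi/9)  exp(-2*I*pi/3)  exp(-4*I*pi/9)  exp(-2*I*pi/9)
  chi_2          1             exp(4*I*pi/9)   exp(8*I*pi/9)   exp(-2*I*pi/3)  exp(-2*I*pi/9)  exp(2*I*pi/9)   exp(2*I*pi/3)   exp(-8*I*pi/9)  exp(-4*I*pi/9)
  chi_3          1             exp(2*I*pi/3)   exp(-2*I*pi/3)  1               exp(2*I*pi/3)   exp(-2*I*pi/3)  1               exp(2*I*pi/3)   exp(-2*I*pi/3)
  chi_4          1             exp(8*I*pi/9)   exp(-2*I*pi/9)  exp(2*I*pi/3)   exp(-4*I*pi/9)  exp(4*I*pi/9)   exp(-2*I*pi/3)  exp(2*I*pi/9)   exp(-8*I*pi/9)
  chi_5          1             exp(-8*I*pi/9)  exp(2*I*pi/9)   exp(-2*I*pi/3)  exp(4*I*pi/9)   exp(-4*I*pi/9)  exp(2*I*pi/3)   exp(-2*I*pi/9)  exp(8*I*pi/9) 
  chi_6          1             exp(-2*I*pi/3)  exp(2*I*pi/3)   1               exp(-2*I*pi/3)  exp(2*I*pi/3)   1               exp(-2*I*pi/3)  exp(2*I*pi/3) 
  chi_7          1             exp(-4*I*pi/9)  exp(-8*I*pi/9)  exp(2*I*pi/3)   exp(2*I*pi/9)   exp(-2*I*pi/9)  exp(-2*I*pi/3)  exp(8*I*pi/9)   exp(4*I*pi/9) 
  chi_8          1             exp(-2*I*pi/9)  exp(-4*I*pi/9)  exp(-2*I*pi/3)  exp(-8*I*pi/9)  exp(8*I*pi/9)   exp(2*I*pi/3)   exp(4*I*pi/9)   exp(2*I*pi/9) 

Spot check: chi_2(2) = zeta_9^(2*2) = zeta_9^4 = exp(8*I*pi/9).

Working: Z/9Z is abelian, so all 9 irreducible complex representations are 1-dimensional. They are given by chi_k(m) = zeta_9^(k*m) for k = 0,...,8. Row orthogonality: sum_m chi_k(m) conj(chi_l(m)) = 9 * [k = l].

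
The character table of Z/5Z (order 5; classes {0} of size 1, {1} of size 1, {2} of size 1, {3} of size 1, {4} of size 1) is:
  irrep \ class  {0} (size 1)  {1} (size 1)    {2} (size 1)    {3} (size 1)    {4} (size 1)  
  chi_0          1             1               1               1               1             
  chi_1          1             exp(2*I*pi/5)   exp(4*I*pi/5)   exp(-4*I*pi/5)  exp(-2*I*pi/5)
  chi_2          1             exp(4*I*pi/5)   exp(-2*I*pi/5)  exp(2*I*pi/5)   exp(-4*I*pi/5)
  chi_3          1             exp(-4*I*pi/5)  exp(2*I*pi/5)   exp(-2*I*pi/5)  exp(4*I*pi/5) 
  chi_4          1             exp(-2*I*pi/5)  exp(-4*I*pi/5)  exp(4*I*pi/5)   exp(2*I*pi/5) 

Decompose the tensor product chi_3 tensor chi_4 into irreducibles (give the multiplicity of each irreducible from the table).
chi_3 tensor chi_4 = chi_2 (all other irreducibles have multiplicity 0).

Justification: The character of a tensor product is the pointwise product (chi_3 * chi_4)(C) = chi_3(C) * chi_4(C):
  {0}: (1)*(1), {1}: (exp(-4*I*pi/5))*(exp(-2*I*pi/5)), {2}: (exp(2*I*pi/5))*(exp(-4*I*pi/5)), {3}: (exp(-2*I*pi/5))*(exp(4*I*pi/5)), {4}: (exp(4*I*pi/5))*(exp(2*I*pi/5))
so (chi_3 * chi_4) takes values
  {0} -> 1, {1} -> exp(4*I*pi/5), {2} -> exp(-2*I*pi/5), {3} -> exp(2*I*pi/5), {4} -> exp(-4*I*pi/5).
Now take the inner product of this character with each irreducible chi from the table, <chi_3*chi_4, chi> = (1/5) sum_C |C| (chi_3*chi_4)(C) conj(chi(C)):
  <chi_3*chi_4, chi_0> = (1/5)[1*(1)*conj(1) + 1*(exp(4*I*pi/5))*conj(1) + 1*(exp(-2*I*pi/5))*conj(1) + 1*(exp(2*I*pi/5))*conj(1) + 1*(exp(-4*I*pi/5))*conj(1)]
      = (1/5)[(1) + (exp(4*I*pi/5)) + (exp(-2*I*pi/5)) + (exp(2*I*pi/5)) + (exp(-4*I*pi/5))] = 0/5 = 0
  <chi_3*chi_4, chi_1> = (1/5)[1*(1)*conj(1) + 1*(exp(4*I*pi/5))*conj(exp(2*I*pi/5)) + 1*(exp(-2*I*pi/5))*conj(exp(4*I*pi/5)) + 1*(exp(2*I*pi/5))*conj(exp(-4*I*pi/5)) + 1*(exp(-4*I*pi/5))*conj(exp(-2*I*pi/5))]
      = (1/5)[(1) + (exp(2*I*pi/5)) + (exp(4*I*pi/5)) + (exp(-4*I*pi/5)) + (exp(-2*I*pi/5))] = 0/5 = 0
  <chi_3*chi_4, chi_2> = (1/5)[1*(1)*conj(1) + 1*(exp(4*I*pi/5))*conj(exp(4*I*pi/5)) + 1*(exp(-2*I*pi/5))*conj(exp(-2*I*pi/5)) + 1*(exp(2*I*pi/5))*conj(exp(2*I*pi/5)) + 1*(exp(-4*I*pi/5))*conj(exp(-4*I*pi/5))]
      = (1/5)[(1) + (1) + (1) + (1) + (1)] = 5/5 = 1
  <chi_3*chi_4, chi_3> = (1/5)[1*(1)*conj(1) + 1*(exp(4*I*pi/5))*conj(exp(-4*I*pi/5)) + 1*(exp(-2*I*pi/5))*conj(exp(2*I*pi/5)) + 1*(exp(2*I*pi/5))*conj(exp(-2*I*pi/5)) + 1*(exp(-4*I*pi/5))*conj(exp(4*I*pi/5))]
      = (1/5)[(1) + (exp(-2*I*pi/5)) + (exp(-4*I*pi/5)) + (exp(4*I*pi/5)) + (exp(2*I*pi/5))] = 0/5 = 0
  <chi_3*chi_4, chi_4> = (1/5)[1*(1)*conj(1) + 1*(exp(4*I*pi/5))*conj(exp(-2*I*pi/5)) + 1*(exp(-2*I*pi/5))*conj(exp(-4*I*pi/5)) + 1*(exp(2*I*pi/5))*conj(exp(4*I*pi/5)) + 1*(exp(-4*I*pi/5))*conj(exp(2*I*pi/5))]
      = (1/5)[(1) + (exp(-4*I*pi/5)) + (exp(2*I*pi/5)) + (exp(-2*I*pi/5)) + (exp(4*I*pi/5))] = 0/5 = 0
(Exp terms are combined using exp(i*s)*conj(exp(i*t)) = exp(i*(s-t)), and sums of them are collapsed using the identity that for every m > 1 the m distinct m-th roots of unity sum to 0, e.g. 1 + exp(2*I*pi/3) + exp(-2*I*pi/3) = 0.)
Hence the multiplicities are chi_2: 1. Dimension check: dim(chi_3)*dim(chi_4) = 1*1 = 1 and sum (mult * dim) = 1*1 = 1.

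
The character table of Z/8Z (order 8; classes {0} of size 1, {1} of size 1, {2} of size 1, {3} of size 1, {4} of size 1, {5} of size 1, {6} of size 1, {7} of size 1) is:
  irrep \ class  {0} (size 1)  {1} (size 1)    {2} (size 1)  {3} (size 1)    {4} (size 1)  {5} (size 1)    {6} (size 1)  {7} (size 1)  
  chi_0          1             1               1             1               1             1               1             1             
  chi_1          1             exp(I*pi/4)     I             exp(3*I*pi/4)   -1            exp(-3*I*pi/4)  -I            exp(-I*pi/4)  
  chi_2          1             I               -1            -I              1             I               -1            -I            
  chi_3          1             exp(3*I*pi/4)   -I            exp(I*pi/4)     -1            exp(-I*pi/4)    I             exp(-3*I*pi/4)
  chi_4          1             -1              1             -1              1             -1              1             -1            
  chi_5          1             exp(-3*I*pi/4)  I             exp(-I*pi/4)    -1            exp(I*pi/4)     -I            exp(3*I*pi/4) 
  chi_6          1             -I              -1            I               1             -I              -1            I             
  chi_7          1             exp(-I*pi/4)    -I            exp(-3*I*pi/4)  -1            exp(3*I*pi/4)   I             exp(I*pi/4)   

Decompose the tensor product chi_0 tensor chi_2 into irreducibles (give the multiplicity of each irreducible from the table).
chi_0 tensor chi_2 = chi_2 (all other irreducibles have multiplicity 0).

Solution. The character of a tensor product is the pointwise product (chi_0 * chi_2)(C) = chi_0(C) * chi_2(C):
  {0}: (1)*(1), {1}: (1)*(I), {2}: (1)*(-1), {3}: (1)*(-I), {4}: (1)*(1), {5}: (1)*(I), {6}: (1)*(-1), {7}: (1)*(-I)
so (chi_0 * chi_2) takes values
  {0} -> 1, {1} -> I, {2} -> -1, {3} -> -I, {4} -> 1, {5} -> I, {6} -> -1, {7} -> -I.
Now take the inner product of this character with each irreducible chi from the table, <chi_0*chi_2, chi> = (1/8) sum_C |C| (chi_0*chi_2)(C) conj(chi(C)):
  <chi_0*chi_2, chi_0> = (1/8)[1*(1)*conj(1) + 1*(I)*conj(1) + 1*(-1)*conj(1) + 1*(-I)*conj(1) + 1*(1)*conj(1) + 1*(I)*conj(1) + 1*(-1)*conj(1) + 1*(-I)*conj(1)]
      = (1/8)[(1) + (I) + (-1) + (-I) + (1) + (I) + (-1) + (-I)] = 0/8 = 0
  <chi_0*chi_2, chi_1> = (1/8)[1*(1)*conj(1) + 1*(I)*conj(exp(I*pi/4)) + 1*(-1)*conj(I) + 1*(-I)*conj(exp(3*I*pi/4)) + 1*(1)*conj(-1) + 1*(I)*conj(exp(-3*I*pi/4)) + 1*(-1)*conj(-I) + 1*(-I)*conj(exp(-I*pi/4))]
      = (1/8)[(1) + (exp(I*pi/4)) + (I) + (-exp(-I*pi/4)) + (-1) + (exp(-3*I*pi/4)) + (-I) + (-exp(3*I*pi/4))] = 0/8 = 0
  <chi_0*chi_2, chi_2> = (1/8)[1*(1)*conj(1) + 1*(I)*conj(I) + 1*(-1)*conj(-1) + 1*(-I)*conj(-I) + 1*(1)*conj(1) + 1*(I)*conj(I) + 1*(-1)*conj(-1) + 1*(-I)*conj(-I)]
      = (1/8)[(1) + (1) + (1) + (1) + (1) + (1) + (1) + (1)] = 8/8 = 1
  <chi_0*chi_2, chi_3> = (1/8)[1*(1)*conj(1) + 1*(I)*conj(exp(3*I*pi/4)) + 1*(-1)*conj(-I) + 1*(-I)*conj(exp(I*pi/4)) + 1*(1)*conj(-1) + 1*(I)*conj(exp(-I*pi/4)) + 1*(-1)*conj(I) + 1*(-I)*conj(exp(-3*I*pi/4))]
      = (1/8)[(1) + (exp(-I*pi/4)) + (-I) + (-exp(I*pi/4)) + (-1) + (exp(3*I*pi/4)) + (I) + (-exp(-3*I*pi/4))] = 0/8 = 0
  <chi_0*chi_2, chi_4> = (1/8)[1*(1)*conj(1) + 1*(I)*conj(-1) + 1*(-1)*conj(1) + 1*(-I)*conj(-1) + 1*(1)*conj(1) + 1*(I)*conj(-1) + 1*(-1)*conj(1) + 1*(-I)*conj(-1)]
      = (1/8)[(1) + (-I) + (-1) + (I) + (1) + (-I) + (-1) + (I)] = 0/8 = 0
  <chi_0*chi_2, chi_5> = (1/8)[1*(1)*conj(1) + 1*(I)*conj(exp(-3*I*pi/4)) + 1*(-1)*conj(I) + 1*(-I)*conj(exp(-I*pi/4)) + 1*(1)*conj(-1) + 1*(I)*conj(exp(I*pi/4)) + 1*(-1)*conj(-I) + 1*(-I)*conj(exp(3*I*pi/4))]
      = (1/8)[(1) + (exp(-3*I*pi/4)) + (I) + (-exp(3*I*pi/4)) + (-1) + (exp(I*pi/4)) + (-I) + (-exp(-I*pi/4))] = 0/8 = 0
  <chi_0*chi_2, chi_6> = (1/8)[1*(1)*conj(1) + 1*(I)*conj(-I) + 1*(-1)*conj(-1) + 1*(-I)*conj(I) + 1*(1)*conj(1) + 1*(I)*conj(-I) + 1*(-1)*conj(-1) + 1*(-I)*conj(I)]
      = (1/8)[(1) + (-1) + (1) + (-1) + (1) + (-1) + (1) + (-1)] = 0/8 = 0
  <chi_0*chi_2, chi_7> = (1/8)[1*(1)*conj(1) + 1*(I)*conj(exp(-I*pi/4)) + 1*(-1)*conj(-I) + 1*(-I)*conj(exp(-3*I*pi/4)) + 1*(1)*conj(-1) + 1*(I)*conj(exp(3*I*pi/4)) + 1*(-1)*conj(I) + 1*(-I)*conj(exp(I*pi/4))]
      = (1/8)[(1) + (exp(3*I*pi/4)) + (-I) + (-exp(-3*I*pi/4)) + (-1) + (exp(-I*pi/4)) + (I) + (-exp(I*pi/4))] = 0/8 = 0
(Exp terms are combined using exp(i*s)*conj(exp(i*t)) = exp(i*(s-t)), and sums of them are collapsed using the identity that for every m > 1 the m distinct m-th roots of unity sum to 0, e.g. 1 + exp(2*I*pi/3) + exp(-2*I*pi/3) = 0.)
Hence the multiplicities are chi_2: 1. Dimension check: dim(chi_0)*dim(chi_2) = 1*1 = 1 and sum (mult * dim) = 1*1 = 1.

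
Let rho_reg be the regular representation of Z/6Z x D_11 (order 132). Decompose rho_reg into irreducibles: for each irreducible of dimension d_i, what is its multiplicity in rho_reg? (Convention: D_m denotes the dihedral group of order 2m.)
Each irreducible V_i of dimension d_i appears with multiplicity d_i, i.e. rho_reg = (direct sum over all irreducibles V_i) d_i V_i. The irreducible dimensions for Z/6Z x D_11 are 1, 1, 1, 1, 1, 1, 1, 1, 1, 1, 1, 1, 2, 2, 2, 2, 2, 2, 2, 2, 2, 2, 2, 2, 2, 2, 2, 2, 2, 2, 2, 2, 2, 2, 2, 2, 2, 2, 2, 2, 2, 2: 12 irreducibles of dimension 1, each with multiplicity 1; 30 irreducibles of dimension 2, each with multiplicity 2. Total dimension 12*1*1 + 30*2*2 = 132 = |G|.

Explanation: General theorem: in the regular representation of a finite group G, each irreducible appears with multiplicity equal to its dimension. Check: dim(rho_reg) = sum d_i^2 = 1 + 1 + 1 + 1 + 1 + 1 + 1 + 1 + 1 + 1 + 1 + 1 + 4 + 4 + 4 + 4 + 4 + 4 + 4 + 4 + 4 + 4 + 4 + 4 + 4 + 4 + 4 + 4 + 4 + 4 + 4 + 4 + 4 + 4 + 4 + 4 + 4 + 4 + 4 + 4 + 4 + 4 = 132 = |G|.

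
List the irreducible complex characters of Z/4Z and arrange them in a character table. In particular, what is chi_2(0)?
Character table of Z/4Z (irreps indexed chi_0,...,chi_3 with chi_k(m) = zeta_4^(k*m), zeta_4 = exp(2*pi*i/4)):
  irrep \ class  {0} (size 1)  {1} (size 1)  {2} (size 1)  {3} (size 1)
  chi_0          1             1             1             1           
  chi_1          1             I             -1            -I          
  chi_2          1             -1            1             -1          
  chi_3          1             -I            -1            I           

Spot check: chi_2(0) = zeta_4^(2*0) = zeta_4^0 = 1.

Justification: Z/4Z is abelian, so all 4 irreducible complex representations are 1-dimensional. They are given by chi_k(m) = zeta_4^(k*m) for k = 0,...,3. Row orthogonality: sum_m chi_k(m) conj(chi_l(m)) = 4 * [k = l].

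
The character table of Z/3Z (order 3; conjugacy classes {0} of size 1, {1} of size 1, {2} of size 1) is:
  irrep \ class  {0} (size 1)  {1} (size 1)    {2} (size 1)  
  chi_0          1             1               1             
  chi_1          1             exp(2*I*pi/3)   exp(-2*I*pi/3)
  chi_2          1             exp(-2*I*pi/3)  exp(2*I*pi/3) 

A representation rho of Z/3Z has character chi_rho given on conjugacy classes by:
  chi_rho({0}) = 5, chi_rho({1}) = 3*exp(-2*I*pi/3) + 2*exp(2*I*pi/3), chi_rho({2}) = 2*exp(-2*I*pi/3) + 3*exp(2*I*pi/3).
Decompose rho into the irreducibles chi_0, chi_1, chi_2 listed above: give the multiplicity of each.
Multiplicities: chi_0: 0, chi_1: 2, chi_2: 3.

Derivation: Use <chi_rho, chi> = (1/|G|) sum_C |C| * chi_rho(C) * conj(chi(C)) with |G| = 3 for each irreducible chi in the table:
  <chi_rho, chi_0> = (1/3)[1*(5)*conj(1) + 1*(3*exp(-2*I*pi/3) + 2*exp(2*I*pi/3))*conj(1) + 1*(2*exp(-2*I*pi/3) + 3*exp(2*I*pi/3))*conj(1)]
      = (1/3)[(5) + (3*exp(-2*I*pi/3) + 2*exp(2*I*pi/3)) + (2*exp(-2*I*pi/3) + 3*exp(2*I*pi/3))] = 0/3 = 0
  <chi_rho, chi_1> = (1/3)[1*(5)*conj(1) + 1*(3*exp(-2*I*pi/3) + 2*exp(2*I*pi/3))*conj(exp(2*I*pi/3)) + 1*(2*exp(-2*I*pi/3) + 3*exp(2*I*pi/3))*conj(exp(-2*I*pi/3))]
      = (1/3)[(5) + (2 + 3*exp(2*I*pi/3)) + (2 + 3*exp(-2*I*pi/3))] = 6/3 = 2
  <chi_rho, chi_2> = (1/3)[1*(5)*conj(1) + 1*(3*exp(-2*I*pi/3) + 2*exp(2*I*pi/3))*conj(exp(-2*I*pi/3)) + 1*(2*exp(-2*I*pi/3) + 3*exp(2*I*pi/3))*conj(exp(2*I*pi/3))]
      = (1/3)[(5) + (3 + 2*exp(-2*I*pi/3)) + (3 + 2*exp(2*I*pi/3))] = 9/3 = 3
(Exp terms are combined using exp(i*s)*conj(exp(i*t)) = exp(i*(s-t)), and sums of them are collapsed using the identity that for every m > 1 the m distinct m-th roots of unity sum to 0, e.g. 1 + exp(2*I*pi/3) + exp(-2*I*pi/3) = 0.)
Dimension check: dim(rho) = sum (mult * dim) = 0*1 + 2*1 + 3*1 = 5 = chi_rho(e) = 5.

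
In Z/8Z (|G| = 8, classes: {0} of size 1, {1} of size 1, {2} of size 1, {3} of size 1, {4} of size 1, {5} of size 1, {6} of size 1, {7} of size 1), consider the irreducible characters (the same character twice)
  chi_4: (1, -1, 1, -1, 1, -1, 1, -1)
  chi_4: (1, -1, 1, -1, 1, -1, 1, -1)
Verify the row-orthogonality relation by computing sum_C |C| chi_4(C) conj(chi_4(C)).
Sum = 8 = |G| = 8; so <chi_4, chi_4> = 1 (norm-1 confirms irreducibility).

Argument: Compute term by term over conjugacy classes (|C| * chi_4(C) * conj(chi_4(C))):
  1*(1)*conj(1) + 1*(-1)*conj(-1) + 1*(1)*conj(1) + 1*(-1)*conj(-1) + 1*(1)*conj(1) + 1*(-1)*conj(-1) + 1*(1)*conj(1) + 1*(-1)*conj(-1)
  = (1) + (1) + (1) + (1) + (1) + (1) + (1) + (1)
  = 8.
(Exp terms are combined using exp(i*s)*conj(exp(i*t)) = exp(i*(s-t)), and sums of them are collapsed using the identity that for every m > 1 the m distinct m-th roots of unity sum to 0, e.g. 1 + exp(2*I*pi/3) + exp(-2*I*pi/3) = 0.)
Dividing by |G| = 8 gives 8/8 = 1, matching the row-orthogonality relation <chi_4, chi_4> = [chi_4 = chi_4].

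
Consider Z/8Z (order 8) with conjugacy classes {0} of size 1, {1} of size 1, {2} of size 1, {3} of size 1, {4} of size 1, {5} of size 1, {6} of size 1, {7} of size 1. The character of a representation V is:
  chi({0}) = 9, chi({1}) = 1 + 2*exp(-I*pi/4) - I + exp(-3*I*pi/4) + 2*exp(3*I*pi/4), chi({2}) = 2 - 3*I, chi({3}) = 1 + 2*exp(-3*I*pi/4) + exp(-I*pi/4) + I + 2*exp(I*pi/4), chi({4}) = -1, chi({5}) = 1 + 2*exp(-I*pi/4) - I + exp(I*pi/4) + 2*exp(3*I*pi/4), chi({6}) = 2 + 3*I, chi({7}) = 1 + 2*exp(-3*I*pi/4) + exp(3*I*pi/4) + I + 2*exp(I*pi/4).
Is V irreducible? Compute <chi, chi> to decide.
Not irreducible (reducible): <chi, chi> = 15 > 1.

Details: <chi, chi> = (1/|G|) sum_C |C| * |chi(C)|^2 = (1/8)[1*|9|^2 + 1*|1 + 2*exp(-I*pi/4) - I + exp(-3*I*pi/4) + 2*exp(3*I*pi/4)|^2 + 1*|2 - 3*I|^2 + 1*|1 + 2*exp(-3*I*pi/4) + exp(-I*pi/4) + I + 2*exp(I*pi/4)|^2 + 1*|-1|^2 + 1*|1 + 2*exp(-I*pi/4) - I + exp(I*pi/4) + 2*exp(3*I*pi/4)|^2 + 1*|2 + 3*I|^2 + 1*|1 + 2*exp(-3*I*pi/4) + exp(3*I*pi/4) + I + 2*exp(I*pi/4)|^2]
  = (1/8)[(81) + (3) + (13) + (3) + (1) + (3) + (13) + (3)] = 120/8 = 15.
(Exp terms are combined using exp(i*s)*conj(exp(i*t)) = exp(i*(s-t)), and sums of them are collapsed using the identity that for every m > 1 the m distinct m-th roots of unity sum to 0, e.g. 1 + exp(2*I*pi/3) + exp(-2*I*pi/3) = 0.)
A character is irreducible iff <chi, chi> = 1, so this representation is reducible.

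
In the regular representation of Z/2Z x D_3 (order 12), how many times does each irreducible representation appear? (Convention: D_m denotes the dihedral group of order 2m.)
Each irreducible V_i of dimension d_i appears with multiplicity d_i, i.e. rho_reg = (direct sum over all irreducibles V_i) d_i V_i. The irreducible dimensions for Z/2Z x D_3 are 1, 1, 1, 1, 2, 2: 4 irreducibles of dimension 1, each with multiplicity 1; 2 irreducibles of dimension 2, each with multiplicity 2. Total dimension 4*1*1 + 2*2*2 = 12 = |G|.

Solution. General theorem: in the regular representation of a finite group G, each irreducible appears with multiplicity equal to its dimension. Check: dim(rho_reg) = sum d_i^2 = 1 + 1 + 1 + 1 + 4 + 4 = 12 = |G|.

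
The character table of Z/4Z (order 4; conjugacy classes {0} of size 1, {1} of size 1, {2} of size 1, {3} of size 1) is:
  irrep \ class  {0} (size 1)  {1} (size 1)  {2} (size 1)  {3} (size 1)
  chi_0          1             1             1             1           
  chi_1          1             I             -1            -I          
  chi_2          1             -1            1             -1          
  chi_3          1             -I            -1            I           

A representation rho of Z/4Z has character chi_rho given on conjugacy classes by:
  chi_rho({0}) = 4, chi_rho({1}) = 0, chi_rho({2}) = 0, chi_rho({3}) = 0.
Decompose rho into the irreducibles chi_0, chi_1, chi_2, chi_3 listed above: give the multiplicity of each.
Multiplicities: chi_0: 1, chi_1: 1, chi_2: 1, chi_3: 1.

Solution. Use <chi_rho, chi> = (1/|G|) sum_C |C| * chi_rho(C) * conj(chi(C)) with |G| = 4 for each irreducible chi in the table:
  <chi_rho, chi_0> = (1/4)[1*(4)*conj(1) + 1*(0)*conj(1) + 1*(0)*conj(1) + 1*(0)*conj(1)]
      = (1/4)[(4) + (0) + (0) + (0)] = 4/4 = 1
  <chi_rho, chi_1> = (1/4)[1*(4)*conj(1) + 1*(0)*conj(I) + 1*(0)*conj(-1) + 1*(0)*conj(-I)]
      = (1/4)[(4) + (0) + (0) + (0)] = 4/4 = 1
  <chi_rho, chi_2> = (1/4)[1*(4)*conj(1) + 1*(0)*conj(-1) + 1*(0)*conj(1) + 1*(0)*conj(-1)]
      = (1/4)[(4) + (0) + (0) + (0)] = 4/4 = 1
  <chi_rho, chi_3> = (1/4)[1*(4)*conj(1) + 1*(0)*conj(-I) + 1*(0)*conj(-1) + 1*(0)*conj(I)]
      = (1/4)[(4) + (0) + (0) + (0)] = 4/4 = 1
(Exp terms are combined using exp(i*s)*conj(exp(i*t)) = exp(i*(s-t)), and sums of them are collapsed using the identity that for every m > 1 the m distinct m-th roots of unity sum to 0, e.g. 1 + exp(2*I*pi/3) + exp(-2*I*pi/3) = 0.)
Dimension check: dim(rho) = sum (mult * dim) = 1*1 + 1*1 + 1*1 + 1*1 = 4 = chi_rho(e) = 4.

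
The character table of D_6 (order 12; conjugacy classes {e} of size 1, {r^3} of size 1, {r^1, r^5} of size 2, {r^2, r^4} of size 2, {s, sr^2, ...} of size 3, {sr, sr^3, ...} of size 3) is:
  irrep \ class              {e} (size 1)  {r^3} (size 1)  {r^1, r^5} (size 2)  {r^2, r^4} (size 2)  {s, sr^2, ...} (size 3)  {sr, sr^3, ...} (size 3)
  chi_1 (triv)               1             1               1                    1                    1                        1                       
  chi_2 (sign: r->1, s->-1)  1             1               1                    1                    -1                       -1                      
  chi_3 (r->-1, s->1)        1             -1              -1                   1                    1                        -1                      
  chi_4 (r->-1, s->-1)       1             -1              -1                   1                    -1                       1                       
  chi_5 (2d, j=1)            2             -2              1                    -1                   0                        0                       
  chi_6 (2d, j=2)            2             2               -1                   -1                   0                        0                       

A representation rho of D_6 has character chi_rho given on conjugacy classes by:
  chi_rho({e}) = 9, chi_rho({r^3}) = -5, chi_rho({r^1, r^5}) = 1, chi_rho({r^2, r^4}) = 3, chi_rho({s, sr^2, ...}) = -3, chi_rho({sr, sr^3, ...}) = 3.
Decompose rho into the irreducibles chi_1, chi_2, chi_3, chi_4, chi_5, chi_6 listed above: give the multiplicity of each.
Multiplicities: chi_1: 1, chi_2: 1, chi_3: 0, chi_4: 3, chi_5: 2, chi_6: 0.

Why: Use <chi_rho, chi> = (1/|G|) sum_C |C| * chi_rho(C) * conj(chi(C)) with |G| = 12 for each irreducible chi in the table:
  <chi_rho, chi_1> = (1/12)[1*(9)*conj(1) + 1*(-5)*conj(1) + 2*(1)*conj(1) + 2*(3)*conj(1) + 3*(-3)*conj(1) + 3*(3)*conj(1)]
      = (1/12)[(9) + (-5) + (2) + (6) + (-9) + (9)] = 12/12 = 1
  <chi_rho, chi_2> = (1/12)[1*(9)*conj(1) + 1*(-5)*conj(1) + 2*(1)*conj(1) + 2*(3)*conj(1) + 3*(-3)*conj(-1) + 3*(3)*conj(-1)]
      = (1/12)[(9) + (-5) + (2) + (6) + (9) + (-9)] = 12/12 = 1
  <chi_rho, chi_3> = (1/12)[1*(9)*conj(1) + 1*(-5)*conj(-1) + 2*(1)*conj(-1) + 2*(3)*conj(1) + 3*(-3)*conj(1) + 3*(3)*conj(-1)]
      = (1/12)[(9) + (5) + (-2) + (6) + (-9) + (-9)] = 0/12 = 0
  <chi_rho, chi_4> = (1/12)[1*(9)*conj(1) + 1*(-5)*conj(-1) + 2*(1)*conj(-1) + 2*(3)*conj(1) + 3*(-3)*conj(-1) + 3*(3)*conj(1)]
      = (1/12)[(9) + (5) + (-2) + (6) + (9) + (9)] = 36/12 = 3
  <chi_rho, chi_5> = (1/12)[1*(9)*conj(2) + 1*(-5)*conj(-2) + 2*(1)*conj(1) + 2*(3)*conj(-1) + 3*(-3)*conj(0) + 3*(3)*conj(0)]
      = (1/12)[(18) + (10) + (2) + (-6) + (0) + (0)] = 24/12 = 2
  <chi_rho, chi_6> = (1/12)[1*(9)*conj(2) + 1*(-5)*conj(2) + 2*(1)*conj(-1) + 2*(3)*conj(-1) + 3*(-3)*conj(0) + 3*(3)*conj(0)]
      = (1/12)[(18) + (-10) + (-2) + (-6) + (0) + (0)] = 0/12 = 0
Dimension check: dim(rho) = sum (mult * dim) = 1*1 + 1*1 + 0*1 + 3*1 + 2*2 + 0*2 = 9 = chi_rho(e) = 9.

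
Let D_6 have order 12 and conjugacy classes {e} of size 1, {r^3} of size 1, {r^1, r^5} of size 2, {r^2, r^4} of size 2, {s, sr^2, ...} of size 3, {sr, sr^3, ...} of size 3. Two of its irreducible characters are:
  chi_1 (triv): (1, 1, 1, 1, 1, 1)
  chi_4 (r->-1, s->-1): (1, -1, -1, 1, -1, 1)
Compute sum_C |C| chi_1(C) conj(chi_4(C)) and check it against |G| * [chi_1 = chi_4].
Sum = 0; so <chi_1, chi_4> = 0 (distinct irreducibles are orthogonal).

Compute term by term over conjugacy classes (|C| * chi_1(C) * conj(chi_4(C))):
  1*(1)*conj(1) + 1*(1)*conj(-1) + 2*(1)*conj(-1) + 2*(1)*conj(1) + 3*(1)*conj(-1) + 3*(1)*conj(1)
  = (1) + (-1) + (-2) + (2) + (-3) + (3)
  = 0.
Dividing by |G| = 12 gives 0/12 = 0, matching the row-orthogonality relation <chi_1, chi_4> = [chi_1 = chi_4].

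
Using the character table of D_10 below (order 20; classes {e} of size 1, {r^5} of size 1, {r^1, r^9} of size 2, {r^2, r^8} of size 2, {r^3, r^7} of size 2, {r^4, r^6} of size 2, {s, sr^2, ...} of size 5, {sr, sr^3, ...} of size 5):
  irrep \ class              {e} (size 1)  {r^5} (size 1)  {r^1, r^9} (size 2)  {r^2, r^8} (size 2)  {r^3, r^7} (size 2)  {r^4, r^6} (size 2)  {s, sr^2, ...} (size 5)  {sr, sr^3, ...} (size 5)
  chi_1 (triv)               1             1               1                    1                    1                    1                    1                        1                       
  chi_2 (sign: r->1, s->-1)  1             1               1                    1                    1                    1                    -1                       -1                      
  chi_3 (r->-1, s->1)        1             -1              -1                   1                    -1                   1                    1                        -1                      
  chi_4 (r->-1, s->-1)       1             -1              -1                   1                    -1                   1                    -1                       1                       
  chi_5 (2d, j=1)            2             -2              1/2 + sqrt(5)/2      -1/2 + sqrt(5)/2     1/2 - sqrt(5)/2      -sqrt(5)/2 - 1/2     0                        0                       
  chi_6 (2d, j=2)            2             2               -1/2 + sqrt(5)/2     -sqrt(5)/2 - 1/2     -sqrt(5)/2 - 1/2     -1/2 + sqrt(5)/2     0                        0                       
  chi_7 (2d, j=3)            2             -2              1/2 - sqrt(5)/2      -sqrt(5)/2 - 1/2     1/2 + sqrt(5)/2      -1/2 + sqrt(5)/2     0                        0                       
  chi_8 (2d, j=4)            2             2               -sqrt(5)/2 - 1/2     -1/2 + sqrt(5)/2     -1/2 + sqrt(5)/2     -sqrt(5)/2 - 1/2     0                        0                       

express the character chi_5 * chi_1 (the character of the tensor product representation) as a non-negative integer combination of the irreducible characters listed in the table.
chi_5 tensor chi_1 = chi_5 (all other irreducibles have multiplicity 0).

Justification: The character of a tensor product is the pointwise product (chi_5 * chi_1)(C) = chi_5(C) * chi_1(C):
  {e}: (2)*(1), {r^5}: (-2)*(1), {r^1, r^9}: (1/2 + sqrt(5)/2)*(1), {r^2, r^8}: (-1/2 + sqrt(5)/2)*(1), {r^3, r^7}: (1/2 - sqrt(5)/2)*(1), {r^4, r^6}: (-sqrt(5)/2 - 1/2)*(1), {s, sr^2, ...}: (0)*(1), {sr, sr^3, ...}: (0)*(1)
so (chi_5 * chi_1) takes values
  {e} -> 2, {r^5} -> -2, {r^1, r^9} -> 1/2 + sqrt(5)/2, {r^2, r^8} -> -1/2 + sqrt(5)/2, {r^3, r^7} -> 1/2 - sqrt(5)/2, {r^4, r^6} -> -sqrt(5)/2 - 1/2, {s, sr^2, ...} -> 0, {sr, sr^3, ...} -> 0.
Now take the inner product of this character with each irreducible chi from the table, <chi_5*chi_1, chi> = (1/20) sum_C |C| (chi_5*chi_1)(C) conj(chi(C)):
  <chi_5*chi_1, chi_1> = (1/20)[1*(2)*conj(1) + 1*(-2)*conj(1) + 2*(1/2 + sqrt(5)/2)*conj(1) + 2*(-1/2 + sqrt(5)/2)*conj(1) + 2*(1/2 - sqrt(5)/2)*conj(1) + 2*(-sqrt(5)/2 - 1/2)*conj(1) + 5*(0)*conj(1) + 5*(0)*conj(1)]
      = (1/20)[(2) + (-2) + (1 + sqrt(5)) + (-1 + sqrt(5)) + (1 - sqrt(5)) + (-sqrt(5) - 1) + (0) + (0)] = 0/20 = 0
  <chi_5*chi_1, chi_2> = (1/20)[1*(2)*conj(1) + 1*(-2)*conj(1) + 2*(1/2 + sqrt(5)/2)*conj(1) + 2*(-1/2 + sqrt(5)/2)*conj(1) + 2*(1/2 - sqrt(5)/2)*conj(1) + 2*(-sqrt(5)/2 - 1/2)*conj(1) + 5*(0)*conj(-1) + 5*(0)*conj(-1)]
      = (1/20)[(2) + (-2) + (1 + sqrt(5)) + (-1 + sqrt(5)) + (1 - sqrt(5)) + (-sqrt(5) - 1) + (0) + (0)] = 0/20 = 0
  <chi_5*chi_1, chi_3> = (1/20)[1*(2)*conj(1) + 1*(-2)*conj(-1) + 2*(1/2 + sqrt(5)/2)*conj(-1) + 2*(-1/2 + sqrt(5)/2)*conj(1) + 2*(1/2 - sqrt(5)/2)*conj(-1) + 2*(-sqrt(5)/2 - 1/2)*conj(1) + 5*(0)*conj(1) + 5*(0)*conj(-1)]
      = (1/20)[(2) + (2) + (-sqrt(5) - 1) + (-1 + sqrt(5)) + (-1 + sqrt(5)) + (-sqrt(5) - 1) + (0) + (0)] = 0/20 = 0
  <chi_5*chi_1, chi_4> = (1/20)[1*(2)*conj(1) + 1*(-2)*conj(-1) + 2*(1/2 + sqrt(5)/2)*conj(-1) + 2*(-1/2 + sqrt(5)/2)*conj(1) + 2*(1/2 - sqrt(5)/2)*conj(-1) + 2*(-sqrt(5)/2 - 1/2)*conj(1) + 5*(0)*conj(-1) + 5*(0)*conj(1)]
      = (1/20)[(2) + (2) + (-sqrt(5) - 1) + (-1 + sqrt(5)) + (-1 + sqrt(5)) + (-sqrt(5) - 1) + (0) + (0)] = 0/20 = 0
  <chi_5*chi_1, chi_5> = (1/20)[1*(2)*conj(2) + 1*(-2)*conj(-2) + 2*(1/2 + sqrt(5)/2)*conj(1/2 + sqrt(5)/2) + 2*(-1/2 + sqrt(5)/2)*conj(-1/2 + sqrt(5)/2) + 2*(1/2 - sqrt(5)/2)*conj(1/2 - sqrt(5)/2) + 2*(-sqrt(5)/2 - 1/2)*conj(-sqrt(5)/2 - 1/2) + 5*(0)*conj(0) + 5*(0)*conj(0)]
      = (1/20)[(4) + (4) + (sqrt(5) + 3) + (3 - sqrt(5)) + (3 - sqrt(5)) + (sqrt(5) + 3) + (0) + (0)] = 20/20 = 1
  <chi_5*chi_1, chi_6> = (1/20)[1*(2)*conj(2) + 1*(-2)*conj(2) + 2*(1/2 + sqrt(5)/2)*conj(-1/2 + sqrt(5)/2) + 2*(-1/2 + sqrt(5)/2)*conj(-sqrt(5)/2 - 1/2) + 2*(1/2 - sqrt(5)/2)*conj(-sqrt(5)/2 - 1/2) + 2*(-sqrt(5)/2 - 1/2)*conj(-1/2 + sqrt(5)/2) + 5*(0)*conj(0) + 5*(0)*conj(0)]
      = (1/20)[(4) + (-4) + (2) + (-2) + (2) + (-2) + (0) + (0)] = 0/20 = 0
  <chi_5*chi_1, chi_7> = (1/20)[1*(2)*conj(2) + 1*(-2)*conj(-2) + 2*(1/2 + sqrt(5)/2)*conj(1/2 - sqrt(5)/2) + 2*(-1/2 + sqrt(5)/2)*conj(-sqrt(5)/2 - 1/2) + 2*(1/2 - sqrt(5)/2)*conj(1/2 + sqrt(5)/2) + 2*(-sqrt(5)/2 - 1/2)*conj(-1/2 + sqrt(5)/2) + 5*(0)*conj(0) + 5*(0)*conj(0)]
      = (1/20)[(4) + (4) + (-2) + (-2) + (-2) + (-2) + (0) + (0)] = 0/20 = 0
  <chi_5*chi_1, chi_8> = (1/20)[1*(2)*conj(2) + 1*(-2)*conj(2) + 2*(1/2 + sqrt(5)/2)*conj(-sqrt(5)/2 - 1/2) + 2*(-1/2 + sqrt(5)/2)*conj(-1/2 + sqrt(5)/2) + 2*(1/2 - sqrt(5)/2)*conj(-1/2 + sqrt(5)/2) + 2*(-sqrt(5)/2 - 1/2)*conj(-sqrt(5)/2 - 1/2) + 5*(0)*conj(0) + 5*(0)*conj(0)]
      = (1/20)[(4) + (-4) + (-3 - sqrt(5)) + (3 - sqrt(5)) + (-3 + sqrt(5)) + (sqrt(5) + 3) + (0) + (0)] = 0/20 = 0
Hence the multiplicities are chi_5: 1. Dimension check: dim(chi_5)*dim(chi_1) = 2*1 = 2 and sum (mult * dim) = 1*2 = 2.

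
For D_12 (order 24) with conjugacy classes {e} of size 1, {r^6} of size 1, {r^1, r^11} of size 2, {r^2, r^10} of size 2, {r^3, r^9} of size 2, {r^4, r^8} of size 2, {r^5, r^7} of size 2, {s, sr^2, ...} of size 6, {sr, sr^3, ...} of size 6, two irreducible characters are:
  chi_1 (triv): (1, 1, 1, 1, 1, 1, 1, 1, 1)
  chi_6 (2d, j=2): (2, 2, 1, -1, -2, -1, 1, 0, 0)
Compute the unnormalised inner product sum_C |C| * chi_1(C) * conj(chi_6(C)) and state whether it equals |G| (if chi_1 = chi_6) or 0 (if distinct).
Sum = 0; so <chi_1, chi_6> = 0 (distinct irreducibles are orthogonal).

Argument: Compute term by term over conjugacy classes (|C| * chi_1(C) * conj(chi_6(C))):
  1*(1)*conj(2) + 1*(1)*conj(2) + 2*(1)*conj(1) + 2*(1)*conj(-1) + 2*(1)*conj(-2) + 2*(1)*conj(-1) + 2*(1)*conj(1) + 6*(1)*conj(0) + 6*(1)*conj(0)
  = (2) + (2) + (2) + (-2) + (-4) + (-2) + (2) + (0) + (0)
  = 0.
Dividing by |G| = 24 gives 0/24 = 0, matching the row-orthogonality relation <chi_1, chi_6> = [chi_1 = chi_6].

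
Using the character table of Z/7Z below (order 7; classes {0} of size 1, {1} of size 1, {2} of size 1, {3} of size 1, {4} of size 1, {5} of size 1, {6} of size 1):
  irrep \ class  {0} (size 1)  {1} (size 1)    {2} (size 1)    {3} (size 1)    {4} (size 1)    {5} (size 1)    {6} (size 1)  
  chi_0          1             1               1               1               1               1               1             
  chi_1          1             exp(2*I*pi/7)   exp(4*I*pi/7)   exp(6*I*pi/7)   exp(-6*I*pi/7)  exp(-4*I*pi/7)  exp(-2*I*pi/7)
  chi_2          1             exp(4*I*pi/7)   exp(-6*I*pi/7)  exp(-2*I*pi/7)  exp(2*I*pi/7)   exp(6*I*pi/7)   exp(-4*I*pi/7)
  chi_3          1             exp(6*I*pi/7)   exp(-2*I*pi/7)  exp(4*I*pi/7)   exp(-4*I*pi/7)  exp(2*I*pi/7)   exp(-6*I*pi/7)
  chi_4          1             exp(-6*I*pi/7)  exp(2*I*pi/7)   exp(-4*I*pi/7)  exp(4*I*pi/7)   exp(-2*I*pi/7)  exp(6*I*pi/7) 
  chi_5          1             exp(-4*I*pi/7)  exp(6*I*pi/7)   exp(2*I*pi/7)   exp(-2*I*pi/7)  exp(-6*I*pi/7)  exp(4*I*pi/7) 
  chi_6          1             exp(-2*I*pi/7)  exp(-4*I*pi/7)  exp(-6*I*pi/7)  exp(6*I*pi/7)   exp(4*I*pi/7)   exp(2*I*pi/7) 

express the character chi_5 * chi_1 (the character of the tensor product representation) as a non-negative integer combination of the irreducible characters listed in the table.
chi_5 tensor chi_1 = chi_6 (all other irreducibles have multiplicity 0).

Solution. The character of a tensor product is the pointwise product (chi_5 * chi_1)(C) = chi_5(C) * chi_1(C):
  {0}: (1)*(1), {1}: (exp(-4*I*pi/7))*(exp(2*I*pi/7)), {2}: (exp(6*I*pi/7))*(exp(4*I*pi/7)), {3}: (exp(2*I*pi/7))*(exp(6*I*pi/7)), {4}: (exp(-2*I*pi/7))*(exp(-6*I*pi/7)), {5}: (exp(-6*I*pi/7))*(exp(-4*I*pi/7)), {6}: (exp(4*I*pi/7))*(exp(-2*I*pi/7))
so (chi_5 * chi_1) takes values
  {0} -> 1, {1} -> exp(-2*I*pi/7), {2} -> exp(-4*I*pi/7), {3} -> exp(-6*I*pi/7), {4} -> exp(6*I*pi/7), {5} -> exp(4*I*pi/7), {6} -> exp(2*I*pi/7).
Now take the inner product of this character with each irreducible chi from the table, <chi_5*chi_1, chi> = (1/7) sum_C |C| (chi_5*chi_1)(C) conj(chi(C)):
  <chi_5*chi_1, chi_0> = (1/7)[1*(1)*conj(1) + 1*(exp(-2*I*pi/7))*conj(1) + 1*(exp(-4*I*pi/7))*conj(1) + 1*(exp(-6*I*pi/7))*conj(1) + 1*(exp(6*I*pi/7))*conj(1) + 1*(exp(4*I*pi/7))*conj(1) + 1*(exp(2*I*pi/7))*conj(1)]
      = (1/7)[(1) + (exp(-2*I*pi/7)) + (exp(-4*I*pi/7)) + (exp(-6*I*pi/7)) + (exp(6*I*pi/7)) + (exp(4*I*pi/7)) + (exp(2*I*pi/7))] = 0/7 = 0
  <chi_5*chi_1, chi_1> = (1/7)[1*(1)*conj(1) + 1*(exp(-2*I*pi/7))*conj(exp(2*I*pi/7)) + 1*(exp(-4*I*pi/7))*conj(exp(4*I*pi/7)) + 1*(exp(-6*I*pi/7))*conj(exp(6*I*pi/7)) + 1*(exp(6*I*pi/7))*conj(exp(-6*I*pi/7)) + 1*(exp(4*I*pi/7))*conj(exp(-4*I*pi/7)) + 1*(exp(2*I*pi/7))*conj(exp(-2*I*pi/7))]
      = (1/7)[(1) + (exp(-4*I*pi/7)) + (exp(6*I*pi/7)) + (exp(2*I*pi/7)) + (exp(-2*I*pi/7)) + (exp(-6*I*pi/7)) + (exp(4*I*pi/7))] = 0/7 = 0
  <chi_5*chi_1, chi_2> = (1/7)[1*(1)*conj(1) + 1*(exp(-2*I*pi/7))*conj(exp(4*I*pi/7)) + 1*(exp(-4*I*pi/7))*conj(exp(-6*I*pi/7)) + 1*(exp(-6*I*pi/7))*conj(exp(-2*I*pi/7)) + 1*(exp(6*I*pi/7))*conj(exp(2*I*pi/7)) + 1*(exp(4*I*pi/7))*conj(exp(6*I*pi/7)) + 1*(exp(2*I*pi/7))*conj(exp(-4*I*pi/7))]
      = (1/7)[(1) + (exp(-6*I*pi/7)) + (exp(2*I*pi/7)) + (exp(-4*I*pi/7)) + (exp(4*I*pi/7)) + (exp(-2*I*pi/7)) + (exp(6*I*pi/7))] = 0/7 = 0
  <chi_5*chi_1, chi_3> = (1/7)[1*(1)*conj(1) + 1*(exp(-2*I*pi/7))*conj(exp(6*I*pi/7)) + 1*(exp(-4*I*pi/7))*conj(exp(-2*I*pi/7)) + 1*(exp(-6*I*pi/7))*conj(exp(4*I*pi/7)) + 1*(exp(6*I*pi/7))*conj(exp(-4*I*pi/7)) + 1*(exp(4*I*pi/7))*conj(exp(2*I*pi/7)) + 1*(exp(2*I*pi/7))*conj(exp(-6*I*pi/7))]
      = (1/7)[(1) + (exp(6*I*pi/7)) + (exp(-2*I*pi/7)) + (exp(4*I*pi/7)) + (exp(-4*I*pi/7)) + (exp(2*I*pi/7)) + (exp(-6*I*pi/7))] = 0/7 = 0
  <chi_5*chi_1, chi_4> = (1/7)[1*(1)*conj(1) + 1*(exp(-2*I*pi/7))*conj(exp(-6*I*pi/7)) + 1*(exp(-4*I*pi/7))*conj(exp(2*I*pi/7)) + 1*(exp(-6*I*pi/7))*conj(exp(-4*I*pi/7)) + 1*(exp(6*I*pi/7))*conj(exp(4*I*pi/7)) + 1*(exp(4*I*pi/7))*conj(exp(-2*I*pi/7)) + 1*(exp(2*I*pi/7))*conj(exp(6*I*pi/7))]
      = (1/7)[(1) + (exp(4*I*pi/7)) + (exp(-6*I*pi/7)) + (exp(-2*I*pi/7)) + (exp(2*I*pi/7)) + (exp(6*I*pi/7)) + (exp(-4*I*pi/7))] = 0/7 = 0
  <chi_5*chi_1, chi_5> = (1/7)[1*(1)*conj(1) + 1*(exp(-2*I*pi/7))*conj(exp(-4*I*pi/7)) + 1*(exp(-4*I*pi/7))*conj(exp(6*I*pi/7)) + 1*(exp(-6*I*pi/7))*conj(exp(2*I*pi/7)) + 1*(exp(6*I*pi/7))*conj(exp(-2*I*pi/7)) + 1*(exp(4*I*pi/7))*conj(exp(-6*I*pi/7)) + 1*(exp(2*I*pi/7))*conj(exp(4*I*pi/7))]
      = (1/7)[(1) + (exp(2*I*pi/7)) + (exp(4*I*pi/7)) + (exp(6*I*pi/7)) + (exp(-6*I*pi/7)) + (exp(-4*I*pi/7)) + (exp(-2*I*pi/7))] = 0/7 = 0
  <chi_5*chi_1, chi_6> = (1/7)[1*(1)*conj(1) + 1*(exp(-2*I*pi/7))*conj(exp(-2*I*pi/7)) + 1*(exp(-4*I*pi/7))*conj(exp(-4*I*pi/7)) + 1*(exp(-6*I*pi/7))*conj(exp(-6*I*pi/7)) + 1*(exp(6*I*pi/7))*conj(exp(6*I*pi/7)) + 1*(exp(4*I*pi/7))*conj(exp(4*I*pi/7)) + 1*(exp(2*I*pi/7))*conj(exp(2*I*pi/7))]
      = (1/7)[(1) + (1) + (1) + (1) + (1) + (1) + (1)] = 7/7 = 1
(Exp terms are combined using exp(i*s)*conj(exp(i*t)) = exp(i*(s-t)), and sums of them are collapsed using the identity that for every m > 1 the m distinct m-th roots of unity sum to 0, e.g. 1 + exp(2*I*pi/3) + exp(-2*I*pi/3) = 0.)
Hence the multiplicities are chi_6: 1. Dimension check: dim(chi_5)*dim(chi_1) = 1*1 = 1 and sum (mult * dim) = 1*1 = 1.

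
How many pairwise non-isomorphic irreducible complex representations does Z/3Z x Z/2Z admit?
6

Solution. The number of irreducible complex representations of a finite group equals its number of conjugacy classes. Z/3Z x Z/2Z is abelian of order 6, so every element is its own conjugacy class: 6 classes, so Z/3Z x Z/2Z (order 6) has exactly 6 irreducible complex representations.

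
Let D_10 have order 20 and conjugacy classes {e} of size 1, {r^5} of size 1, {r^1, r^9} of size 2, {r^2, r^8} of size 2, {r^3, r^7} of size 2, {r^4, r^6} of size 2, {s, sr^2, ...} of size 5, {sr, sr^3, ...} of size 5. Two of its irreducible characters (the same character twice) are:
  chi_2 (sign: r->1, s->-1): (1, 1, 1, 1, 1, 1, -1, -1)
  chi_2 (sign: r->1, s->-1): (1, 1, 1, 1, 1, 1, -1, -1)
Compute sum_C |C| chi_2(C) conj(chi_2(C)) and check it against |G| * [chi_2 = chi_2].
Sum = 20 = |G| = 20; so <chi_2, chi_2> = 1 (norm-1 confirms irreducibility).

Why: Compute term by term over conjugacy classes (|C| * chi_2(C) * conj(chi_2(C))):
  1*(1)*conj(1) + 1*(1)*conj(1) + 2*(1)*conj(1) + 2*(1)*conj(1) + 2*(1)*conj(1) + 2*(1)*conj(1) + 5*(-1)*conj(-1) + 5*(-1)*conj(-1)
  = (1) + (1) + (2) + (2) + (2) + (2) + (5) + (5)
  = 20.
Dividing by |G| = 20 gives 20/20 = 1, matching the row-orthogonality relation <chi_2, chi_2> = [chi_2 = chi_2].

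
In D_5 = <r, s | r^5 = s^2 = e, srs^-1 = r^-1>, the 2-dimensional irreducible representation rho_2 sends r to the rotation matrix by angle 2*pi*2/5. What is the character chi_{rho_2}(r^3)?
chi_{rho_2}(r^3) = 2*cos(2*pi*2*3/5) = -1/2 + sqrt(5)/2

Argument: rho_2(r^3) is rotation by angle 2*pi*2*3/5, whose trace is 2*cos(2*pi*2*3/5) = -1/2 + sqrt(5)/2.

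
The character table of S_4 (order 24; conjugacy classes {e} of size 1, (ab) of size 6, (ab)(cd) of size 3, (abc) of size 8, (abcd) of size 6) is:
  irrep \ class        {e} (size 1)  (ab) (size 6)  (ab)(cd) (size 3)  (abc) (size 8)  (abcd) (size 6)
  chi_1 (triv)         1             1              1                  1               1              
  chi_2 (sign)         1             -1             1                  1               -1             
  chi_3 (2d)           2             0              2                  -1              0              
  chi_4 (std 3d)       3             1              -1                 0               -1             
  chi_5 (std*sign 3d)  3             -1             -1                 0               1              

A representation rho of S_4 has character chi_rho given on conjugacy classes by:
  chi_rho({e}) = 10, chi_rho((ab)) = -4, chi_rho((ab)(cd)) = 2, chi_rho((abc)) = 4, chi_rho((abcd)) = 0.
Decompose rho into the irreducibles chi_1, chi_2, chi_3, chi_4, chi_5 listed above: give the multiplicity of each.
Multiplicities: chi_1: 1, chi_2: 3, chi_3: 0, chi_4: 0, chi_5: 2.

Reasoning: Use <chi_rho, chi> = (1/|G|) sum_C |C| * chi_rho(C) * conj(chi(C)) with |G| = 24 for each irreducible chi in the table:
  <chi_rho, chi_1> = (1/24)[1*(10)*conj(1) + 6*(-4)*conj(1) + 3*(2)*conj(1) + 8*(4)*conj(1) + 6*(0)*conj(1)]
      = (1/24)[(10) + (-24) + (6) + (32) + (0)] = 24/24 = 1
  <chi_rho, chi_2> = (1/24)[1*(10)*conj(1) + 6*(-4)*conj(-1) + 3*(2)*conj(1) + 8*(4)*conj(1) + 6*(0)*conj(-1)]
      = (1/24)[(10) + (24) + (6) + (32) + (0)] = 72/24 = 3
  <chi_rho, chi_3> = (1/24)[1*(10)*conj(2) + 6*(-4)*conj(0) + 3*(2)*conj(2) + 8*(4)*conj(-1) + 6*(0)*conj(0)]
      = (1/24)[(20) + (0) + (12) + (-32) + (0)] = 0/24 = 0
  <chi_rho, chi_4> = (1/24)[1*(10)*conj(3) + 6*(-4)*conj(1) + 3*(2)*conj(-1) + 8*(4)*conj(0) + 6*(0)*conj(-1)]
      = (1/24)[(30) + (-24) + (-6) + (0) + (0)] = 0/24 = 0
  <chi_rho, chi_5> = (1/24)[1*(10)*conj(3) + 6*(-4)*conj(-1) + 3*(2)*conj(-1) + 8*(4)*conj(0) + 6*(0)*conj(1)]
      = (1/24)[(30) + (24) + (-6) + (0) + (0)] = 48/24 = 2
Dimension check: dim(rho) = sum (mult * dim) = 1*1 + 3*1 + 0*2 + 0*3 + 2*3 = 10 = chi_rho(e) = 10.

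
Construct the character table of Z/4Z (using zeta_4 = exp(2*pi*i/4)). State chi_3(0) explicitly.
Character table of Z/4Z (irreps indexed chi_0,...,chi_3 with chi_k(m) = zeta_4^(k*m), zeta_4 = exp(2*pi*i/4)):
  irrep \ class  {0} (size 1)  {1} (size 1)  {2} (size 1)  {3} (size 1)
  chi_0          1             1             1             1           
  chi_1          1             I             -1            -I          
  chi_2          1             -1            1             -1          
  chi_3          1             -I            -1            I           

Spot check: chi_3(0) = zeta_4^(3*0) = zeta_4^0 = 1.

Why: Z/4Z is abelian, so all 4 irreducible complex representations are 1-dimensional. They are given by chi_k(m) = zeta_4^(k*m) for k = 0,...,3. Row orthogonality: sum_m chi_k(m) conj(chi_l(m)) = 4 * [k = l].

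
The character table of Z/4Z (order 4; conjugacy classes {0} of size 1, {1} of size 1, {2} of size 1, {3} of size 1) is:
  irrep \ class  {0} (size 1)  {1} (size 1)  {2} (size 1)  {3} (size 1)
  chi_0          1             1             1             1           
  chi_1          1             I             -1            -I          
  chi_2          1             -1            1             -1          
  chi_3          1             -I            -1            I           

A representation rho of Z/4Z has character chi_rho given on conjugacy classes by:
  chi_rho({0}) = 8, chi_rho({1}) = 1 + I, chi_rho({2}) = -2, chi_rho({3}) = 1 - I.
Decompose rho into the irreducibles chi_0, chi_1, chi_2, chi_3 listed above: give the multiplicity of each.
Multiplicities: chi_0: 2, chi_1: 3, chi_2: 1, chi_3: 2.

Justification: Use <chi_rho, chi> = (1/|G|) sum_C |C| * chi_rho(C) * conj(chi(C)) with |G| = 4 for each irreducible chi in the table:
  <chi_rho, chi_0> = (1/4)[1*(8)*conj(1) + 1*(1 + I)*conj(1) + 1*(-2)*conj(1) + 1*(1 - I)*conj(1)]
      = (1/4)[(8) + (1 + I) + (-2) + (1 - I)] = 8/4 = 2
  <chi_rho, chi_1> = (1/4)[1*(8)*conj(1) + 1*(1 + I)*conj(I) + 1*(-2)*conj(-1) + 1*(1 - I)*conj(-I)]
      = (1/4)[(8) + (1 - I) + (2) + (1 + I)] = 12/4 = 3
  <chi_rho, chi_2> = (1/4)[1*(8)*conj(1) + 1*(1 + I)*conj(-1) + 1*(-2)*conj(1) + 1*(1 - I)*conj(-1)]
      = (1/4)[(8) + (-1 - I) + (-2) + (-1 + I)] = 4/4 = 1
  <chi_rho, chi_3> = (1/4)[1*(8)*conj(1) + 1*(1 + I)*conj(-I) + 1*(-2)*conj(-1) + 1*(1 - I)*conj(I)]
      = (1/4)[(8) + (-1 + I) + (2) + (-1 - I)] = 8/4 = 2
(Exp terms are combined using exp(i*s)*conj(exp(i*t)) = exp(i*(s-t)), and sums of them are collapsed using the identity that for every m > 1 the m distinct m-th roots of unity sum to 0, e.g. 1 + exp(2*I*pi/3) + exp(-2*I*pi/3) = 0.)
Dimension check: dim(rho) = sum (mult * dim) = 2*1 + 3*1 + 1*1 + 2*1 = 8 = chi_rho(e) = 8.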